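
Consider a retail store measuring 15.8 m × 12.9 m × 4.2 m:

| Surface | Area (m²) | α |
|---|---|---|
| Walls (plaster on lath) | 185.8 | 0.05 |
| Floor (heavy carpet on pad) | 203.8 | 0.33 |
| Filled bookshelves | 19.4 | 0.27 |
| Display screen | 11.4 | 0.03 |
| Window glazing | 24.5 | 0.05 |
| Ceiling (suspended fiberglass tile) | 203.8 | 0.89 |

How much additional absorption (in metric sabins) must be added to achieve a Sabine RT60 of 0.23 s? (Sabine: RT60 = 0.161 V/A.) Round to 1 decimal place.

334.5 sabins

Summing Sᵢαᵢ: 9.290 + 67.254 + 5.238 + 0.342 + 1.225 + 181.382 → A₁ = 264.731 sabins.
Target A₂ = 0.161·856.044/0.23 = 599.231 sabins (V = 856.044 m³).
Shortfall: 599.231 − 264.731 = 334.5 sabins.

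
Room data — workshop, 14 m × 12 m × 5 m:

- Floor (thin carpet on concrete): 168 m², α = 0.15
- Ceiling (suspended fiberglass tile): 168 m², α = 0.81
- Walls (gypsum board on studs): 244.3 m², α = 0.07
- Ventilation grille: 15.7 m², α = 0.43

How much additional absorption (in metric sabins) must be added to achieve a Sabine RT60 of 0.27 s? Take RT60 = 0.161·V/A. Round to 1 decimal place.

Total absorption A₁ = 168*0.15 + 168*0.81 + 244.3*0.07 + 15.7*0.43
  = 25.200 + 136.080 + 17.101 + 6.751 = 185.132 m² sabins.
V = 840 m³. Required absorption A₂ = 0.161 × 840 / 0.27 = 500.889 sabins.
ΔA = A₂ − A₁ = 500.889 − 185.132 = 315.8 sabins.

315.8 sabins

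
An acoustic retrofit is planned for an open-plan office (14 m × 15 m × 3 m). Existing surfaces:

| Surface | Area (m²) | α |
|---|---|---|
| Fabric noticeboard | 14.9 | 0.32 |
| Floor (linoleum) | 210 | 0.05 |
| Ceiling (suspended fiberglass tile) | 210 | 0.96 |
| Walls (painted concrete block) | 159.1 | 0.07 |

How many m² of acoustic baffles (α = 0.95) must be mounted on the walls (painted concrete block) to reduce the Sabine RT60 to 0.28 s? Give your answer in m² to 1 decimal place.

A₁ = Σ Sᵢαᵢ = 14.9×0.32 + 210×0.05 + 210×0.96 + 159.1×0.07 = 228.005 sabins.
Required A₂ = 0.161·630/0.28 = 362.250 sabins.
Absorption to add: 362.250 − 228.005 = 134.245 sabins.
Net gain per m²: Δα = 0.95 − 0.07 = 0.88.
Panel area = 134.245 / 0.88 = 152.6 m².

152.6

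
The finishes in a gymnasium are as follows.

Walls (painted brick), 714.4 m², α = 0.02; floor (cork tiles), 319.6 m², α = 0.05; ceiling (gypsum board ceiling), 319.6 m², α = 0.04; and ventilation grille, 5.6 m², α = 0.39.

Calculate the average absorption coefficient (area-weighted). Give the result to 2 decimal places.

0.03

Total surface area S = 1359.2 m².
A = 714.4*0.02 + 319.6*0.05 + 319.6*0.04 + 5.6*0.39 = 45.236 sabins.
ᾱ = A/S = 0.03.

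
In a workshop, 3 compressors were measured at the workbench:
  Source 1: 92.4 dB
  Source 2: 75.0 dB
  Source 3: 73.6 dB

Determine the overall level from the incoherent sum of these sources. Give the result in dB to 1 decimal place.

Sum in the linear (power) domain: Σ 10^(Lᵢ/10) = 10^(92.4/10) + 10^(75.0/10) + 10^(73.6/10) = 1.792e+09.
Combined level = 10 log₁₀(1.792e+09) = 92.5 dB.

92.5 dB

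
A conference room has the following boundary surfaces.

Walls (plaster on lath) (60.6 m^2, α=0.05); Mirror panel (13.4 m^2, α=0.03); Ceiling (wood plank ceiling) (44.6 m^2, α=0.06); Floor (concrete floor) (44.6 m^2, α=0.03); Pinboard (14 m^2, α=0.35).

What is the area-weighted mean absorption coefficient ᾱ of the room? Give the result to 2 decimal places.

0.07

Total surface area S = 177.2 m^2.
A = 60.6*0.05 + 13.4*0.03 + 44.6*0.06 + 44.6*0.03 + 14*0.35 = 12.346 sabins.
ᾱ = A/S = 0.07.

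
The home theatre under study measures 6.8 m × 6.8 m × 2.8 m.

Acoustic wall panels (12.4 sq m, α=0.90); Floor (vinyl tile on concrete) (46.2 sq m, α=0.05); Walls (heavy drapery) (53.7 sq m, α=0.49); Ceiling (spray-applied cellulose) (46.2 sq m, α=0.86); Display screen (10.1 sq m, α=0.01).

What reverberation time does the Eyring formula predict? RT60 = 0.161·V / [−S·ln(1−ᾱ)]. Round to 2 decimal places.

0.19 seconds

Total surface area S = 12.4 + 46.2 + 53.7 + 46.2 + 10.1 = 168.6 sq m.
Σ(Sᵢαᵢ) = 12.4×0.90 + 46.2×0.05 + 53.7×0.49 + 46.2×0.86 + 10.1×0.01 = 79.616.
Mean coefficient ᾱ = A/S = 0.4722.
−S·ln(1−ᾱ) = −168.6 × ln(1 − 0.4722) = 107.742.
V = 6.8 × 6.8 × 2.8 = 129.472 m³.
T = 0.161·V/[−S·ln(1−ᾱ)] = 0.161·129.472/107.742 = 0.19 s.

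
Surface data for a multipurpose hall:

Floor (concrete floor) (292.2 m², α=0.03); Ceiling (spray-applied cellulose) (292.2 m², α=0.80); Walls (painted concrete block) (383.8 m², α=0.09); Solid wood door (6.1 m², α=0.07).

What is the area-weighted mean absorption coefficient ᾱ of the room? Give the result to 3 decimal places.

0.285

Total surface area S = 974.3 m².
Σ(Sᵢαᵢ) = 292.2×0.03 + 292.2×0.80 + 383.8×0.09 + 6.1×0.07 = 277.495.
ᾱ = 277.495 / 974.3 = 0.285.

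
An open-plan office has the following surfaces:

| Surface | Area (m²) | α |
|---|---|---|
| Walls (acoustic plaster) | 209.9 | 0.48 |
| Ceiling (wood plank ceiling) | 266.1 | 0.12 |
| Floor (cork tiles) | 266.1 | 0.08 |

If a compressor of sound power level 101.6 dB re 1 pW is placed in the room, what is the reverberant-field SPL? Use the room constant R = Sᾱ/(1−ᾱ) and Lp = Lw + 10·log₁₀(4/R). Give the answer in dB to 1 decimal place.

A = 153.972 sabins; S = 742.1 m².
ᾱ = 0.2075, so room constant R = A/(1−ᾱ) = 194.286 m².
Lp = Lw + 10 log₁₀(4/R) = 101.6 -16.86 = 84.7 dB.

84.7 dB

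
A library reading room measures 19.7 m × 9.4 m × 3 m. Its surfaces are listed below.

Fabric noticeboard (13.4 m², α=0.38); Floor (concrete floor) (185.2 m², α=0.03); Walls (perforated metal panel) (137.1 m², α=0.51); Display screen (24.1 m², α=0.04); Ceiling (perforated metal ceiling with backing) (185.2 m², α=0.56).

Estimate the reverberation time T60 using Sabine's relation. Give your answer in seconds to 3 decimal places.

Equivalent absorption area: A = 13.4*0.38 + 185.2*0.03 + 137.1*0.51 + 24.1*0.04 + 185.2*0.56 = 185.245 m².
Room volume: 555.54 m³.
Sabine: RT60 = 0.161 × 555.54 / 185.245 = 0.483 s.

0.483 sec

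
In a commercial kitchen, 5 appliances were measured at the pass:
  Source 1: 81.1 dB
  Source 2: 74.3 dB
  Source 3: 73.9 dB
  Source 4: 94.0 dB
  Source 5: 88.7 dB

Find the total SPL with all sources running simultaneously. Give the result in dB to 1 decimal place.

95.4 dB

Sum in the linear (power) domain: Σ 10^(Lᵢ/10) = 10^(81.1/10) + 10^(74.3/10) + 10^(73.9/10) + 10^(94.0/10) + 10^(88.7/10) = 3.433e+09.
Back to dB: 10·log₁₀ Σ = 95.4 dB.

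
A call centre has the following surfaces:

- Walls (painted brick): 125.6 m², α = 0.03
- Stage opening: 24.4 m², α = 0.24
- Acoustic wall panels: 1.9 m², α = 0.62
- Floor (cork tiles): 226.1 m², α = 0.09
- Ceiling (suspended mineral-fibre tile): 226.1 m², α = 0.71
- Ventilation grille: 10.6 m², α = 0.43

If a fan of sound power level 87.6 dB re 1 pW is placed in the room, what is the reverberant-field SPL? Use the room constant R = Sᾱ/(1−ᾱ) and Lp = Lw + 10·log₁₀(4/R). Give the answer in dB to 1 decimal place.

A = 196.240 sabins; S = 614.7 m².
ᾱ = 196.240/614.7 = 0.3192; R = Sᾱ/(1−ᾱ) = 196.240/(1−0.3192) = 288.249 m².
Lp = 87.6 + 10·log₁₀(4/288.249) = 87.6 + (-18.58) = 69.0 dB.

69.0 dB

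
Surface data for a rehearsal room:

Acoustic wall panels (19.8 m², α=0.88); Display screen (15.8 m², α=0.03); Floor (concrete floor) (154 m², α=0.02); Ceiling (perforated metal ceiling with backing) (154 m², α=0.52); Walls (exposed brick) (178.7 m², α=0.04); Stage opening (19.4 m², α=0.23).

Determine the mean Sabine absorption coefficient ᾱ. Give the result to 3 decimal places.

S = Σ Sᵢ = 19.8 + 15.8 + 154 + 154 + 178.7 + 19.4 = 541.7 m².
A = 19.8×0.88 + 15.8×0.03 + 154×0.02 + 154×0.52 + 178.7×0.04 + 19.4×0.23 = 112.668 sabins.
ᾱ = 112.668 / 541.7 = 0.208.

0.208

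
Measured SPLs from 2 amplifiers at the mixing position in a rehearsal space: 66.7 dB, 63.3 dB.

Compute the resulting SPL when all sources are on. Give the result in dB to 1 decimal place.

68.3 dB

Sum in the linear (power) domain: Σ 10^(Lᵢ/10) = 10^(66.7/10) + 10^(63.3/10) = 6.815e+06.
L_total = 10·log₁₀(6.815e+06) = 68.3 dB.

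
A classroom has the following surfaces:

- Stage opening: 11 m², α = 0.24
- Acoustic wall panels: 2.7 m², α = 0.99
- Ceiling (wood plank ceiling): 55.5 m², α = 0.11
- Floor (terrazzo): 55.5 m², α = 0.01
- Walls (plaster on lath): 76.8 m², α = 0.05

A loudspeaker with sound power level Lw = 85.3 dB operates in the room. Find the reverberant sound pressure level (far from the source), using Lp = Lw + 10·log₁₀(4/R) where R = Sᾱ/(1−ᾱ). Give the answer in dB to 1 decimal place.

79.0 dB

Σ(Sᵢαᵢ) = 11×0.24 + 2.7×0.99 + 55.5×0.11 + 55.5×0.01 + 76.8×0.05 = 15.813; total area S = 201.5 m².
ᾱ = 0.0785, so room constant R = A/(1−ᾱ) = 17.160 m².
Lp = Lw + 10 log₁₀(4/R) = 85.3 -6.32 = 79.0 dB.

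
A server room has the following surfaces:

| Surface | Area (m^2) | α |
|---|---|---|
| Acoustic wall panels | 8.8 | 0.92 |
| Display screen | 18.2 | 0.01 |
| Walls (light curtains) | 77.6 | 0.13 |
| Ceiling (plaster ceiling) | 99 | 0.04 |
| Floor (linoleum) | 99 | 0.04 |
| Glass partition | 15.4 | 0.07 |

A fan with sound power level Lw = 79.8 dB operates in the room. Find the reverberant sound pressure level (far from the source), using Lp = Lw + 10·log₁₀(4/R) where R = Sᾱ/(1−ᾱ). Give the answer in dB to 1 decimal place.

71.1 dB

A = 27.364 sabins; S = 318.0 m^2.
ᾱ = 27.364/318.0 = 0.0861; R = Sᾱ/(1−ᾱ) = 27.364/(1−0.0861) = 29.942 m^2.
Lp = Lw + 10 log₁₀(4/R) = 79.8 -8.74 = 71.1 dB.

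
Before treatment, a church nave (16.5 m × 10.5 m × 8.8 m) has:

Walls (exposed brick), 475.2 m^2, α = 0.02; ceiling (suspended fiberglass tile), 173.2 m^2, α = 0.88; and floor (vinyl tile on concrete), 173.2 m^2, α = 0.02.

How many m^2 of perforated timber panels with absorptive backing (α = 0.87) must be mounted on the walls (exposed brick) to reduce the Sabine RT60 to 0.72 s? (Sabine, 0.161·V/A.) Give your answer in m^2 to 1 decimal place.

Summing Sᵢαᵢ: 9.504 + 152.416 + 3.464 → A₁ = 165.384 sabins.
V = 1524.6 m³. Target absorption A₂ = 0.161 × 1524.6 / 0.72 = 340.918 sabins.
Absorption to add: 340.918 − 165.384 = 175.534 sabins.
Each m^2 of panel replacing the walls (exposed brick) adds (0.87 − 0.02) = 0.85 sabins.
Panel area = 175.534 / 0.85 = 206.5 m^2.

206.5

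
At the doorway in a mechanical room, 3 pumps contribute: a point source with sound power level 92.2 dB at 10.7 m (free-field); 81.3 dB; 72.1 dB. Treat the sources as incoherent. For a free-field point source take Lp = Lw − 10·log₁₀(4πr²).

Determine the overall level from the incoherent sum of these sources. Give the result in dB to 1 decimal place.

Source at 10.7 m: Lp = 92.2 − 10·log₁₀(4π·10.7²) = 92.2 − 10·log₁₀(1438.724) = 60.6 dB.
Converting to relative power and adding: 10^(60.6/10) + 10^(81.3/10) + 10^(72.1/10) = 1.523e+08.
Combined level = 10 log₁₀(1.523e+08) = 81.8 dB.

81.8 dB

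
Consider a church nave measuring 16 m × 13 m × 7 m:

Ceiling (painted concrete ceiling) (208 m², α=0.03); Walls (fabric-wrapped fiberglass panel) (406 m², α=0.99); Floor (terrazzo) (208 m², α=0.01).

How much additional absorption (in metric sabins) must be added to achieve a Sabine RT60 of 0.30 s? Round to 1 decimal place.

Summing Sᵢαᵢ: 6.240 + 401.940 + 2.080 → A₁ = 410.260 sabins.
Target A₂ = 0.161·1456/0.30 = 781.387 sabins (V = 1456 m³).
ΔA = A₂ − A₁ = 781.387 − 410.260 = 371.1 sabins.

371.1 sabins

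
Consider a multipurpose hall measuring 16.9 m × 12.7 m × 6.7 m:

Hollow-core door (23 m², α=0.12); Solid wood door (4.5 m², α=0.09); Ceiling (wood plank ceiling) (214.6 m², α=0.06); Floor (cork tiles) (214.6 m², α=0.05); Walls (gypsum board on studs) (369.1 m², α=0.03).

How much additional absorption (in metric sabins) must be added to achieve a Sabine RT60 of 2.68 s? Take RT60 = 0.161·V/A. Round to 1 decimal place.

A₁ = Σ Sᵢαᵢ = 23×0.12 + 4.5×0.09 + 214.6×0.06 + 214.6×0.05 + 369.1×0.03 = 37.844 sabins.
V = 1438.021 m³. Required absorption A₂ = 0.161 × 1438.021 / 2.68 = 86.389 sabins.
Shortfall: 86.389 − 37.844 = 48.5 sabins.

48.5 sabins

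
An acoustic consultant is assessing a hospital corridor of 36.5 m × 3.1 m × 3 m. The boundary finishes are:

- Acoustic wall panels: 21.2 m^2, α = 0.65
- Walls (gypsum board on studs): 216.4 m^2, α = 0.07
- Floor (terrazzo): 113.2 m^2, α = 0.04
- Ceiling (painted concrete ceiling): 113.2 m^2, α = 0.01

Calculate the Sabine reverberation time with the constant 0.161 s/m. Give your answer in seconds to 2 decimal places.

A = Σ Sᵢαᵢ = 21.2×0.65 + 216.4×0.07 + 113.2×0.04 + 113.2×0.01 = 34.588 sabins.
Volume V = 36.5 × 3.1 × 3 = 339.45 m³.
RT60 = 0.161 · V / A = 0.161 × 339.45 / 34.588 = 1.58 s.

1.58 seconds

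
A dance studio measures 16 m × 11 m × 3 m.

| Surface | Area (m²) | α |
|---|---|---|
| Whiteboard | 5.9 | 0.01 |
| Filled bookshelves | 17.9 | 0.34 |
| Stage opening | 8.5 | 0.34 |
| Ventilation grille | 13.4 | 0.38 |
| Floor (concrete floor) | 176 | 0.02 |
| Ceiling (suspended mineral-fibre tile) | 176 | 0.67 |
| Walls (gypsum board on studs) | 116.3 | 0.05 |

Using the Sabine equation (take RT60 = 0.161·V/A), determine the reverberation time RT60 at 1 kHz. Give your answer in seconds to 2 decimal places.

Summing Sᵢαᵢ: 0.059 + 6.086 + 2.890 + 5.092 + 3.520 + 117.920 + 5.815 → A = 141.382 sabins.
Volume V = 16 × 11 × 3 = 528 m³.
T = 0.161 V/A = 0.161·528/141.382 = 0.60 s.

0.60 seconds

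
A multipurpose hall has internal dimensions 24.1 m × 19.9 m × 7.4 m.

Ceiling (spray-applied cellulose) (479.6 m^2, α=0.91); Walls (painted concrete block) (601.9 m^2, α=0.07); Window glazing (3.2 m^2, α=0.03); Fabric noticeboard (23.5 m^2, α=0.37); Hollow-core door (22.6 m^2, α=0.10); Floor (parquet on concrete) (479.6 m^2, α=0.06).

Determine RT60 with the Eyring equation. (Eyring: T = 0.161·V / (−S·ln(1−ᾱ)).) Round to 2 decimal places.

S = Σ Sᵢ = 1610.4 m^2.
Absorption A = 479.6×0.91 + 601.9×0.07 + 3.2×0.03 + 23.5×0.37 + 22.6×0.10 + 479.6×0.06 = 518.396 sabins.
Mean coefficient ᾱ = A/S = 0.3219.
Eyring denominator: −S ln(1−ᾱ) = 625.577.
V = 24.1 × 19.9 × 7.4 = 3548.966 m³.
RT60 = 0.161 × 3548.966 / 625.577 = 0.91 s.

0.91 s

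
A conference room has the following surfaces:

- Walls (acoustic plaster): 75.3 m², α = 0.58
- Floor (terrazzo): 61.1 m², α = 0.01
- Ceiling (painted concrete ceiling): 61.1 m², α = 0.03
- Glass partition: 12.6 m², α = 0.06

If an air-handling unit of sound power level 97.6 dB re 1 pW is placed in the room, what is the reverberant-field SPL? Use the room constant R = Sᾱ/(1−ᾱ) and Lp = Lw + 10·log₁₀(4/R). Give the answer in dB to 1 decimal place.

85.8 dB

A = 46.874 sabins; S = 210.1 m².
ᾱ = 0.2231, so room constant R = A/(1−ᾱ) = 60.335 m².
Lp = 97.6 + 10·log₁₀(4/60.335) = 97.6 + (-11.79) = 85.8 dB.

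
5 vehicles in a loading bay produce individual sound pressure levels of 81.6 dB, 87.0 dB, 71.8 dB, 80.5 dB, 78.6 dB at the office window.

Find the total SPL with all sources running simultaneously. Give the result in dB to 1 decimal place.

Sum in the linear (power) domain: Σ 10^(Lᵢ/10) = 10^(81.6/10) + 10^(87.0/10) + 10^(71.8/10) + 10^(80.5/10) + 10^(78.6/10) = 8.455e+08.
Back to dB: 10·log₁₀ Σ = 89.3 dB.

89.3 dB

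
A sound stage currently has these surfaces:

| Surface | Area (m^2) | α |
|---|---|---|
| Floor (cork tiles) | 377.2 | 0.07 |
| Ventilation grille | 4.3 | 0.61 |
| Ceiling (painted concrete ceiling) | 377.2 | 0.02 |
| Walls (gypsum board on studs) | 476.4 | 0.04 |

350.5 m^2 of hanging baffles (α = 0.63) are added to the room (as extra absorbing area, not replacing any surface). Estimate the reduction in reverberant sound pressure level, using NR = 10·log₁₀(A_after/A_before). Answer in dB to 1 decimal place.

7.0 dB

A_before = Σ Sᵢαᵢ = 377.2*0.07 + 4.3*0.61 + 377.2*0.02 + 476.4*0.04 = 55.627 sabins.
Treatment contributes 350.5·0.63 = 220.815 sabins.
A_after = 55.627 + 220.815 = 276.442 sabins.
Reduction = 10 log₁₀(A_after/A_before) = 10 log₁₀(4.9696) = 7.0 dB.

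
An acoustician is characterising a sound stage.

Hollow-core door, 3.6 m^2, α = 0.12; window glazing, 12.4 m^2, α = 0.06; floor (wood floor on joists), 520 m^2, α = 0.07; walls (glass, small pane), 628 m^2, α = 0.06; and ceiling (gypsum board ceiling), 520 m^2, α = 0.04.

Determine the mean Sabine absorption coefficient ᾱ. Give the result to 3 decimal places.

S = Σ Sᵢ = 3.6 + 12.4 + 520 + 628 + 520 = 1684.0 m^2.
Σ(Sᵢαᵢ) = 3.6*0.12 + 12.4*0.06 + 520*0.07 + 628*0.06 + 520*0.04 = 96.056.
ᾱ = A/S = 0.057.

0.057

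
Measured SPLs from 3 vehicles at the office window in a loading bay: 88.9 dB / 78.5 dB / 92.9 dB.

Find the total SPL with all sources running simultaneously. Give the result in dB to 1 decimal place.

94.5 dB

Sum in the linear (power) domain: Σ 10^(Lᵢ/10) = 10^(88.9/10) + 10^(78.5/10) + 10^(92.9/10) = 2.797e+09.
Combined level = 10 log₁₀(2.797e+09) = 94.5 dB.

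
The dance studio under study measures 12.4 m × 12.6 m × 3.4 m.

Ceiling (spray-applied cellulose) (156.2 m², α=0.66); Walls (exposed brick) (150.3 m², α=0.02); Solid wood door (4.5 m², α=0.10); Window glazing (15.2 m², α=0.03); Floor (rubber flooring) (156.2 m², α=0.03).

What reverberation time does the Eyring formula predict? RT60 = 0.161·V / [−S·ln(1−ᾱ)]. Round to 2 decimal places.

0.67 s

Total surface area S = 156.2 + 150.3 + 4.5 + 15.2 + 156.2 = 482.4 m².
Σ(Sᵢαᵢ) = 156.2·0.66 + 150.3·0.02 + 4.5·0.10 + 15.2·0.03 + 156.2·0.03 = 111.690.
Mean coefficient ᾱ = A/S = 0.2315.
Eyring denominator: −S ln(1−ᾱ) = 127.023.
V = 12.4 × 12.6 × 3.4 = 531.216 m³.
T = 0.161·V/[−S·ln(1−ᾱ)] = 0.161·531.216/127.023 = 0.67 s.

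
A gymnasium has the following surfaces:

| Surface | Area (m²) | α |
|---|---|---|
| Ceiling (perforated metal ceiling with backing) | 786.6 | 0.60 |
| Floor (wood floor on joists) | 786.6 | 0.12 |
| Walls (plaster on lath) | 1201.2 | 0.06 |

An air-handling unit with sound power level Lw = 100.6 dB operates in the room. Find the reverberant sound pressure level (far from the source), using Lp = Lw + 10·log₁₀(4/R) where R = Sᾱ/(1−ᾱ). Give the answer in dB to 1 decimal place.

77.4 dB

Σ(Sᵢαᵢ) = 786.6×0.60 + 786.6×0.12 + 1201.2×0.06 = 638.424; total area S = 2774.4 m².
ᾱ = 0.2301, so room constant R = A/(1−ᾱ) = 829.230 m².
Lp = 100.6 + 10·log₁₀(4/829.230) = 100.6 + (-23.17) = 77.4 dB.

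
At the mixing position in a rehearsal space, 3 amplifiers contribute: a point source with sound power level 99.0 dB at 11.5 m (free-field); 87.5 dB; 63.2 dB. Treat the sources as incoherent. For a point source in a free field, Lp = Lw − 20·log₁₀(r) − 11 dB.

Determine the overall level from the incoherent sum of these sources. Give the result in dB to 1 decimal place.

87.6 dB

Source at 11.5 m: Lp = 99.0 − 20·log₁₀(11.5) − 11 = 66.8 dB.
Converting to relative power and adding: 10^(66.8/10) + 10^(87.5/10) + 10^(63.2/10) = 5.692e+08.
Combined level = 10 log₁₀(5.692e+08) = 87.6 dB.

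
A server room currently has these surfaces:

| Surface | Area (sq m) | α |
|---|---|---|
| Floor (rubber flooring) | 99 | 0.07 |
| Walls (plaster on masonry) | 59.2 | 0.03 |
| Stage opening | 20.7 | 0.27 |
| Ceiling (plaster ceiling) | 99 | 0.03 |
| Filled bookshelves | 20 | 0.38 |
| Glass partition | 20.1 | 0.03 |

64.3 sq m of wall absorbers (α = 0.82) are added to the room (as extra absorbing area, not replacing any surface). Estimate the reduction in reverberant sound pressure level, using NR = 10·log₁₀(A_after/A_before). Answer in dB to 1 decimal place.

4.9 dB

Total absorption A_before = 99·0.07 + 59.2·0.03 + 20.7·0.27 + 99·0.03 + 20·0.38 + 20.1·0.03
  = 6.930 + 1.776 + 5.589 + 2.970 + 7.600 + 0.603 = 25.468 sq m sabins.
Treatment contributes 64.3·0.82 = 52.726 sabins.
New total A_after = 78.194 sabins.
NR = 10·log₁₀(78.194/25.468) = 4.9 dB.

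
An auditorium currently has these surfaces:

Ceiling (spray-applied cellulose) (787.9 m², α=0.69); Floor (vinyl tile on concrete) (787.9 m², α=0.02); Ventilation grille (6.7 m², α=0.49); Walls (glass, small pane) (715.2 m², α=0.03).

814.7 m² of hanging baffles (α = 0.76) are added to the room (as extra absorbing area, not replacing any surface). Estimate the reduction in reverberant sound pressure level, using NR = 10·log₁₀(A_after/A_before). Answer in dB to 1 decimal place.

3.1 dB

Summing Sᵢαᵢ: 543.651 + 15.758 + 3.283 + 21.456 → A_before = 584.148 sabins.
Added absorption = 814.7 × 0.76 = 619.172 sabins.
A_after = 584.148 + 619.172 = 1203.320 sabins.
Reduction = 10 log₁₀(A_after/A_before) = 10 log₁₀(2.0600) = 3.1 dB.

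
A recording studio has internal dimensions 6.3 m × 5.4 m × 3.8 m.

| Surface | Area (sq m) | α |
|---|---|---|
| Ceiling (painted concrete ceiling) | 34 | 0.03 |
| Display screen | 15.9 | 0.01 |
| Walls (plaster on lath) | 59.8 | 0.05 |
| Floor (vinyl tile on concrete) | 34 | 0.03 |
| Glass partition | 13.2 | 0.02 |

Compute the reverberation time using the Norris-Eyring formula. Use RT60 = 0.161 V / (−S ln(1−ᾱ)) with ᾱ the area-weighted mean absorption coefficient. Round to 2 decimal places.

S = Σ Sᵢ = 156.9 sq m.
Absorption A = 34·0.03 + 15.9·0.01 + 59.8·0.05 + 34·0.03 + 13.2·0.02 = 5.453 sabins.
Mean coefficient ᾱ = A/S = 0.0348.
−S·ln(1−ᾱ) = −156.9 × ln(1 − 0.0348) = 5.557.
V = 6.3 × 5.4 × 3.8 = 129.276 m³.
T = 0.161·V/[−S·ln(1−ᾱ)] = 0.161·129.276/5.557 = 3.75 s.

3.75 s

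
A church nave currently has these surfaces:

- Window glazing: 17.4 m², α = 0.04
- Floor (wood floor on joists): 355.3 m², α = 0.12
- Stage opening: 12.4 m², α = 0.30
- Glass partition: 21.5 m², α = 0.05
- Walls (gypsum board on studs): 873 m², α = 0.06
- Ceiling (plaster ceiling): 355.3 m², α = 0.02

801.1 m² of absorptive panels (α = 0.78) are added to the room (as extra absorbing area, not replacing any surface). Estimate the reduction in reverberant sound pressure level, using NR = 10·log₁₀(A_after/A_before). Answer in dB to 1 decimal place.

Total absorption A_before = 17.4*0.04 + 355.3*0.12 + 12.4*0.30 + 21.5*0.05 + 873*0.06 + 355.3*0.02
  = 0.696 + 42.636 + 3.720 + 1.075 + 52.380 + 7.106 = 107.613 m² sabins.
Treatment contributes 801.1·0.78 = 624.858 sabins.
A_after = 107.613 + 624.858 = 732.471 sabins.
Reduction = 10 log₁₀(A_after/A_before) = 10 log₁₀(6.8065) = 8.3 dB.

8.3 dB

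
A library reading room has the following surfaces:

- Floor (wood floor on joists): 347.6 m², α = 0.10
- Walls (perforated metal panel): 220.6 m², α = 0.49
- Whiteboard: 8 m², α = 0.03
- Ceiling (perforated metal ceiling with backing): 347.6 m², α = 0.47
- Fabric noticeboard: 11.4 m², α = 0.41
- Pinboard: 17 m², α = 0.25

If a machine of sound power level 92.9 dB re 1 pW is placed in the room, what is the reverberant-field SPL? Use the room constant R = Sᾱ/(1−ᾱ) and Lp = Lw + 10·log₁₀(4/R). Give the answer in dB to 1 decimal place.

A = 315.390 sabins; S = 952.2 m².
ᾱ = 0.3312, so room constant R = A/(1−ᾱ) = 471.576 m².
Lp = Lw + 10 log₁₀(4/R) = 92.9 -20.71 = 72.2 dB.

72.2 dB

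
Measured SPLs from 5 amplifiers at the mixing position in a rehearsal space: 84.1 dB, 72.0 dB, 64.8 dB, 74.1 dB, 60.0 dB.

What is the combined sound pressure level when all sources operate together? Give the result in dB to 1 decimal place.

84.8 dB

Converting to relative power and adding: 10^(84.1/10) + 10^(72.0/10) + 10^(64.8/10) + 10^(74.1/10) + 10^(60.0/10) = 3.026e+08.
L_total = 10·log₁₀(3.026e+08) = 84.8 dB.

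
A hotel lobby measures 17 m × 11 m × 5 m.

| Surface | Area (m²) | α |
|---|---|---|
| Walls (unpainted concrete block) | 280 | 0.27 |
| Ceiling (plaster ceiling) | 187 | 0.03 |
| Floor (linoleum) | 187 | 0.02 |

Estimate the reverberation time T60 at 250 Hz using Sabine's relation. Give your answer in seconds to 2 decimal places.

A = Σ Sᵢαᵢ = 280*0.27 + 187*0.03 + 187*0.02 = 84.950 sabins.
Room volume: 935 m³.
T = 0.161 V/A = 0.161·935/84.950 = 1.77 s.

1.77 sec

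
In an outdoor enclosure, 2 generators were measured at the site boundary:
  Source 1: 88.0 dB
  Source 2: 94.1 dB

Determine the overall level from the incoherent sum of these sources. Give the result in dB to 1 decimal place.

Σ 10^(Lᵢ/10) = 3.201e+09.
Combined level = 10 log₁₀(3.201e+09) = 95.1 dB.

95.1 dB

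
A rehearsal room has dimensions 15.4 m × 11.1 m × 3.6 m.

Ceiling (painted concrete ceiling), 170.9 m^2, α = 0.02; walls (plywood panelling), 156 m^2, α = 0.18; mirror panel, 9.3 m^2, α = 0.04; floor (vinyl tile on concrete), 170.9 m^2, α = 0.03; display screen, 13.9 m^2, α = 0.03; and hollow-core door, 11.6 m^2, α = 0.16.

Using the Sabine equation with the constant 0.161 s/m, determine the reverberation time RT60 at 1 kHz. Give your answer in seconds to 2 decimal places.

A = Σ Sᵢαᵢ = 170.9·0.02 + 156·0.18 + 9.3·0.04 + 170.9·0.03 + 13.9·0.03 + 11.6·0.16 = 39.270 sabins.
Room volume: 615.384 m³.
RT60 = 0.161 · V / A = 0.161 × 615.384 / 39.270 = 2.52 s.

2.52 seconds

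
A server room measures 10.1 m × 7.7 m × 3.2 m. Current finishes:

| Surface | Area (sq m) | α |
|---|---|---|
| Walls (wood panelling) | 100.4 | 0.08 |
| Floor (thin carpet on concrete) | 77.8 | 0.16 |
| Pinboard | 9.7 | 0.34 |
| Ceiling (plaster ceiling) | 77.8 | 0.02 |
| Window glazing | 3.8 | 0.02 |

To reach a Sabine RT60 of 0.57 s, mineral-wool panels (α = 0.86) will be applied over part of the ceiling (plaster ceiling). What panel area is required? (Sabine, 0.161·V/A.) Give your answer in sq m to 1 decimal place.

Equivalent absorption area: A₁ = 100.4×0.08 + 77.8×0.16 + 9.7×0.34 + 77.8×0.02 + 3.8×0.02 = 25.410 sq m.
V = 248.864 m³. Target absorption A₂ = 0.161 × 248.864 / 0.57 = 70.293 sabins.
ΔA needed = 70.293 − 25.410 = 44.883 sabins.
Each sq m of panel replacing the ceiling (plaster ceiling) adds (0.86 − 0.02) = 0.84 sabins.
Area = ΔA/Δα = 44.883/0.84 = 53.4 sq m.

53.4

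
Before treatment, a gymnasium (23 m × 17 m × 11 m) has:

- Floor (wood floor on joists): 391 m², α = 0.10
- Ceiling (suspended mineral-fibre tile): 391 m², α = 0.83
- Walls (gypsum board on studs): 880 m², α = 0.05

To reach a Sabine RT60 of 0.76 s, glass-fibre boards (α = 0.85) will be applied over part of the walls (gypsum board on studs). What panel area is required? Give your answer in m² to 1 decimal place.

Total absorption A₁ = 391·0.10 + 391·0.83 + 880·0.05
  = 39.100 + 324.530 + 44.000 = 407.630 m² sabins.
V = 4301 m³. Target absorption A₂ = 0.161 × 4301 / 0.76 = 911.133 sabins.
Absorption to add: 911.133 − 407.630 = 503.503 sabins.
Each m² of panel replacing the walls (gypsum board on studs) adds (0.85 − 0.05) = 0.80 sabins.
Panel area = 503.503 / 0.80 = 629.4 m².

629.4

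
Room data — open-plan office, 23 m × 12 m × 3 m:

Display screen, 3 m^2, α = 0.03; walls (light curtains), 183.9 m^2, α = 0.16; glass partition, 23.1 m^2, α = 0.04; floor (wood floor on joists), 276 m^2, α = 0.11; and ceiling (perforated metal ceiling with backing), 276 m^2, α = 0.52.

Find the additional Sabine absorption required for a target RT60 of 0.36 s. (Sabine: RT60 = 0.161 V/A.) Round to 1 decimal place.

Equivalent absorption area: A₁ = 3×0.03 + 183.9×0.16 + 23.1×0.04 + 276×0.11 + 276×0.52 = 204.318 m^2.
Target A₂ = 0.161·828/0.36 = 370.300 sabins (V = 828 m³).
Shortfall: 370.300 − 204.318 = 166.0 sabins.

166.0 sabins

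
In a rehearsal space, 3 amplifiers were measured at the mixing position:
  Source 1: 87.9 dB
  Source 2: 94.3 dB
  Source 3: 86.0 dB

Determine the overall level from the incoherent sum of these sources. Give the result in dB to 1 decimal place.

Converting to relative power and adding: 10^(87.9/10) + 10^(94.3/10) + 10^(86.0/10) = 3.706e+09.
Back to dB: 10·log₁₀ Σ = 95.7 dB.

95.7 dB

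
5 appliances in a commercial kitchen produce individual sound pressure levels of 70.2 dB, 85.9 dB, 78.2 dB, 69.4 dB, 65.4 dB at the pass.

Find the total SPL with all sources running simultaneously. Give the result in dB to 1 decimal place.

Sum in the linear (power) domain: Σ 10^(Lᵢ/10) = 10^(70.2/10) + 10^(85.9/10) + 10^(78.2/10) + 10^(69.4/10) + 10^(65.4/10) = 4.778e+08.
Back to dB: 10·log₁₀ Σ = 86.8 dB.

86.8 dB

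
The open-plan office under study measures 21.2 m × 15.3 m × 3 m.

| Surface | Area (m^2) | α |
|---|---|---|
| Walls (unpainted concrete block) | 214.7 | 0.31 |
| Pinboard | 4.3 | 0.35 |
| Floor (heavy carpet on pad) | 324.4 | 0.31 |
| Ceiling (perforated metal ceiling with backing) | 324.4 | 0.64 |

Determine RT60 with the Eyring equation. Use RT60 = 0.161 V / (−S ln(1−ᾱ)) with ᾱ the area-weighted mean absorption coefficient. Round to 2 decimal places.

Total surface area S = 214.7 + 4.3 + 324.4 + 324.4 = 867.8 m^2.
Σ(Sᵢαᵢ) = 214.7×0.31 + 4.3×0.35 + 324.4×0.31 + 324.4×0.64 = 376.242.
ᾱ = 376.242 / 867.8 = 0.4336.
Eyring denominator: −S ln(1−ᾱ) = 493.305.
V = 21.2 × 15.3 × 3 = 973.08 m³.
T = 0.161·V/[−S·ln(1−ᾱ)] = 0.161·973.08/493.305 = 0.32 s.

0.32 sec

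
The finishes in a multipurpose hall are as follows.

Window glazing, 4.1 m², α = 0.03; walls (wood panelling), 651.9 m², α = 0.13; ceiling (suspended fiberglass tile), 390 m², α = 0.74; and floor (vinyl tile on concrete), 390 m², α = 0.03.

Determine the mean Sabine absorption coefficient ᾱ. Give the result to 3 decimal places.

Total surface area S = 1436.0 m².
Σ(Sᵢαᵢ) = 4.1*0.03 + 651.9*0.13 + 390*0.74 + 390*0.03 = 385.170.
ᾱ = A/S = 0.268.

0.268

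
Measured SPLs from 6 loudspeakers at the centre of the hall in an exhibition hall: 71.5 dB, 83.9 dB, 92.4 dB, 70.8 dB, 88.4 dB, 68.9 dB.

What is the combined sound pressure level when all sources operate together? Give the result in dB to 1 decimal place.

Sum in the linear (power) domain: Σ 10^(Lᵢ/10) = 10^(71.5/10) + 10^(83.9/10) + 10^(92.4/10) + 10^(70.8/10) + 10^(88.4/10) + 10^(68.9/10) = 2.709e+09.
L_total = 10·log₁₀(2.709e+09) = 94.3 dB.

94.3 dB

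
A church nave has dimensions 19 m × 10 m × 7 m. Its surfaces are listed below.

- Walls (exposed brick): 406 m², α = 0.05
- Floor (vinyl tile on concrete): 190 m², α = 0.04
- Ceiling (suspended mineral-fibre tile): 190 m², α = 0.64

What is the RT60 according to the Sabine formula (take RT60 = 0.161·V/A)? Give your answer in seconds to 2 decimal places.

1.43 s

A = Σ Sᵢαᵢ = 406*0.05 + 190*0.04 + 190*0.64 = 149.500 sabins.
Room volume: 1330 m³.
RT60 = 0.161 · V / A = 0.161 × 1330 / 149.500 = 1.43 s.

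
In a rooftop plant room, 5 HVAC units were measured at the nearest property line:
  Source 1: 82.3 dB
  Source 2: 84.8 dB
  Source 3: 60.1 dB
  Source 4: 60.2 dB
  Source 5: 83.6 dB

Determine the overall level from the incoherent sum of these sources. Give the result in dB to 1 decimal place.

Converting to relative power and adding: 10^(82.3/10) + 10^(84.8/10) + 10^(60.1/10) + 10^(60.2/10) + 10^(83.6/10) = 7.03e+08.
Combined level = 10 log₁₀(7.03e+08) = 88.5 dB.

88.5 dB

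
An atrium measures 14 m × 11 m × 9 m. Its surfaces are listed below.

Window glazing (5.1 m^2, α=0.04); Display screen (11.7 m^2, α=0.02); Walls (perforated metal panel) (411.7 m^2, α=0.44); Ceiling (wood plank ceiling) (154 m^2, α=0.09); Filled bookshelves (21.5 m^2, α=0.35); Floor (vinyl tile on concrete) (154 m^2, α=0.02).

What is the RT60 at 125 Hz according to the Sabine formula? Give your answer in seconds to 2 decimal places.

1.08 sec

Summing Sᵢαᵢ: 0.204 + 0.234 + 181.148 + 13.860 + 7.525 + 3.080 → A = 206.051 sabins.
V = 14·11·9 = 1386 m³.
RT60 = 0.161 · V / A = 0.161 × 1386 / 206.051 = 1.08 s.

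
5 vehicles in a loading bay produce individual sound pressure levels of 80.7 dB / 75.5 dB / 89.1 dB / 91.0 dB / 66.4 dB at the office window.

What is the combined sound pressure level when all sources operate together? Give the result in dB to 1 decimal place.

93.5 dB

Σ 10^(Lᵢ/10) = 2.229e+09.
L_total = 10·log₁₀(2.229e+09) = 93.5 dB.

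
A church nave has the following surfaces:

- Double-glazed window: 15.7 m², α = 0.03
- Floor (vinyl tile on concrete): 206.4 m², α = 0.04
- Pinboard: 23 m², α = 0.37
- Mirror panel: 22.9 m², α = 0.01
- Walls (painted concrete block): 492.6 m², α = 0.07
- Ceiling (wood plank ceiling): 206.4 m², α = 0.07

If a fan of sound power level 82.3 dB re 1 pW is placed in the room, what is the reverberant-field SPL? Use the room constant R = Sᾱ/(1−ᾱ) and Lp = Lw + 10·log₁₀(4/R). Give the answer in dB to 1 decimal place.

69.8 dB

Σ(Sᵢαᵢ) = 15.7×0.03 + 206.4×0.04 + 23×0.37 + 22.9×0.01 + 492.6×0.07 + 206.4×0.07 = 66.396; total area S = 967.0 m².
ᾱ = 66.396/967.0 = 0.0687; R = Sᾱ/(1−ᾱ) = 66.396/(1−0.0687) = 71.294 m².
Lp = Lw + 10 log₁₀(4/R) = 82.3 -12.51 = 69.8 dB.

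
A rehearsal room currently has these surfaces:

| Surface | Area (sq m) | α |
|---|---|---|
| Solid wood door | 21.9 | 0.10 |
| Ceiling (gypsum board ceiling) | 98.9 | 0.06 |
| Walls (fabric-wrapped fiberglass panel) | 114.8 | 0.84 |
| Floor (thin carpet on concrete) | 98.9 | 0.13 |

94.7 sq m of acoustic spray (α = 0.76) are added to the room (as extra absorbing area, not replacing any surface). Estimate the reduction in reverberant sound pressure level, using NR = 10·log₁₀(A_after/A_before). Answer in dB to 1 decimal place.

Total absorption A_before = 21.9×0.10 + 98.9×0.06 + 114.8×0.84 + 98.9×0.13
  = 2.190 + 5.934 + 96.432 + 12.857 = 117.413 sq m sabins.
Treatment contributes 94.7·0.76 = 71.972 sabins.
New total A_after = 189.385 sabins.
NR = 10·log₁₀(189.385/117.413) = 2.1 dB.

2.1 dB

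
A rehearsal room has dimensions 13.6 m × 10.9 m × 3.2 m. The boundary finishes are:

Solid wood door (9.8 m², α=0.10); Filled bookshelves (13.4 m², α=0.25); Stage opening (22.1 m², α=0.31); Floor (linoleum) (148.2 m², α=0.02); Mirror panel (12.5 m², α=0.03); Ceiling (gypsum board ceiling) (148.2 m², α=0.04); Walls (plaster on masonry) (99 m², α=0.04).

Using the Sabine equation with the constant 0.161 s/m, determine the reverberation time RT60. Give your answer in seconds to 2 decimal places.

3.13 sec

Total absorption A = 9.8*0.10 + 13.4*0.25 + 22.1*0.31 + 148.2*0.02 + 12.5*0.03 + 148.2*0.04 + 99*0.04
  = 0.980 + 3.350 + 6.851 + 2.964 + 0.375 + 5.928 + 3.960 = 24.408 m² sabins.
Room volume: 474.368 m³.
Sabine: RT60 = 0.161 × 474.368 / 24.408 = 3.13 s.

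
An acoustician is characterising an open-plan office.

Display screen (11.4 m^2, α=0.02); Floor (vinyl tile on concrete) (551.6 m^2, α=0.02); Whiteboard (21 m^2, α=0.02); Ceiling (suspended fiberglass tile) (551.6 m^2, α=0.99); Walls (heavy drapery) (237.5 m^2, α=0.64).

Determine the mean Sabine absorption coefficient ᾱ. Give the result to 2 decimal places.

0.52

S = Σ Sᵢ = 11.4 + 551.6 + 21 + 551.6 + 237.5 = 1373.1 m^2.
A = 11.4·0.02 + 551.6·0.02 + 21·0.02 + 551.6·0.99 + 237.5·0.64 = 709.764 sabins.
ᾱ = 709.764 / 1373.1 = 0.52.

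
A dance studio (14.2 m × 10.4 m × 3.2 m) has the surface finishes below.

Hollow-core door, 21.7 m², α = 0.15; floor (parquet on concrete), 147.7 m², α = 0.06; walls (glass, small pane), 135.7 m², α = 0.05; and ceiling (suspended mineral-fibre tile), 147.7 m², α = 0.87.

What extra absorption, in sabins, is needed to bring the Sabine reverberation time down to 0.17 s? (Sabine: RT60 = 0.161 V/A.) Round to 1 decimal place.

Total absorption A₁ = 21.7*0.15 + 147.7*0.06 + 135.7*0.05 + 147.7*0.87
  = 3.255 + 8.862 + 6.785 + 128.499 = 147.401 m² sabins.
V = 472.576 m³. Required absorption A₂ = 0.161 × 472.576 / 0.17 = 447.557 sabins.
ΔA = A₂ − A₁ = 447.557 − 147.401 = 300.2 sabins.

300.2 sabins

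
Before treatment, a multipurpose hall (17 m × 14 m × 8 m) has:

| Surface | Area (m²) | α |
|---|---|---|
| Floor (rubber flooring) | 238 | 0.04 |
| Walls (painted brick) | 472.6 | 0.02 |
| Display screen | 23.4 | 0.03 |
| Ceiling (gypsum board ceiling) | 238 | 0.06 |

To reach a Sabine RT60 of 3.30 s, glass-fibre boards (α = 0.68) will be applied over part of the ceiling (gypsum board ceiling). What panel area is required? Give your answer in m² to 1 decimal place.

95.1

A₁ = Σ Sᵢαᵢ = 238×0.04 + 472.6×0.02 + 23.4×0.03 + 238×0.06 = 33.954 sabins.
V = 1904 m³. Target absorption A₂ = 0.161 × 1904 / 3.30 = 92.892 sabins.
Absorption to add: 92.892 − 33.954 = 58.938 sabins.
Each m² of panel replacing the ceiling (gypsum board ceiling) adds (0.68 − 0.06) = 0.62 sabins.
Panel area = 58.938 / 0.62 = 95.1 m².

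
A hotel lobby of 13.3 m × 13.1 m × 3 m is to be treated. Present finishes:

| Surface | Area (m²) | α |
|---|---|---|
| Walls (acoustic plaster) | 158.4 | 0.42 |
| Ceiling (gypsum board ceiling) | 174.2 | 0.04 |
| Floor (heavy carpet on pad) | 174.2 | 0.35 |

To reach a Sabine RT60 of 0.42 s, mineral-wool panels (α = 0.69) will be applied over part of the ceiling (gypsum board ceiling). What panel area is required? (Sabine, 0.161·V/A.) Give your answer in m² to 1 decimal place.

101.4

Total absorption A₁ = 158.4*0.42 + 174.2*0.04 + 174.2*0.35
  = 66.528 + 6.968 + 60.970 = 134.466 m² sabins.
Required A₂ = 0.161·522.69/0.42 = 200.365 sabins.
ΔA needed = 200.365 − 134.466 = 65.899 sabins.
Each m² of panel replacing the ceiling (gypsum board ceiling) adds (0.69 − 0.04) = 0.65 sabins.
Area = ΔA/Δα = 65.899/0.65 = 101.4 m².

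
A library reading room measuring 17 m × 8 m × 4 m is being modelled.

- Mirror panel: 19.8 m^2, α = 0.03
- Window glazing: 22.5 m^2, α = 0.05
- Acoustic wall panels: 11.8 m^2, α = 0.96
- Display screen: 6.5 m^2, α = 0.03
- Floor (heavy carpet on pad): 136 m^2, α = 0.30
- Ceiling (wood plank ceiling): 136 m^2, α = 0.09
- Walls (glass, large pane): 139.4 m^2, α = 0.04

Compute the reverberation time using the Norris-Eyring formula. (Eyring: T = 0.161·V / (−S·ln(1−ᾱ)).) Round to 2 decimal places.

S = Σ Sᵢ = 472.0 m^2.
Σ(Sᵢαᵢ) = 19.8×0.03 + 22.5×0.05 + 11.8×0.96 + 6.5×0.03 + 136×0.30 + 136×0.09 + 139.4×0.04 = 71.858.
ᾱ = 71.858 / 472.0 = 0.1522.
−S·ln(1−ᾱ) = −472.0 × ln(1 − 0.1522) = 77.932.
V = 17 × 8 × 4 = 544 m³.
T = 0.161·V/[−S·ln(1−ᾱ)] = 0.161·544/77.932 = 1.12 s.

1.12 seconds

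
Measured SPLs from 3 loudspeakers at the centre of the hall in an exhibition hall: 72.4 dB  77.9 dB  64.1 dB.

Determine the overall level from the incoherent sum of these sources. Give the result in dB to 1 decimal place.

Converting to relative power and adding: 10^(72.4/10) + 10^(77.9/10) + 10^(64.1/10) = 8.161e+07.
Back to dB: 10·log₁₀ Σ = 79.1 dB.

79.1 dB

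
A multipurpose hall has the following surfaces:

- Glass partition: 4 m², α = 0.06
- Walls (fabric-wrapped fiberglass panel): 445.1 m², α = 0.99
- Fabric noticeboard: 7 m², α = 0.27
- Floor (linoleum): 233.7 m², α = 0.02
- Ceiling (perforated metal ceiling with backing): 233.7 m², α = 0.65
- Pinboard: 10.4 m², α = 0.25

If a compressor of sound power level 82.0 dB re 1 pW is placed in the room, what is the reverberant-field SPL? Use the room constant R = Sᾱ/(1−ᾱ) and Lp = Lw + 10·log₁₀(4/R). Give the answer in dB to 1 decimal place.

Σ(Sᵢαᵢ) = 4·0.06 + 445.1·0.99 + 7·0.27 + 233.7·0.02 + 233.7·0.65 + 10.4·0.25 = 601.958; total area S = 933.9 m².
ᾱ = 601.958/933.9 = 0.6446; R = Sᾱ/(1−ᾱ) = 601.958/(1−0.6446) = 1693.748 m².
Lp = Lw + 10 log₁₀(4/R) = 82.0 -26.27 = 55.7 dB.

55.7 dB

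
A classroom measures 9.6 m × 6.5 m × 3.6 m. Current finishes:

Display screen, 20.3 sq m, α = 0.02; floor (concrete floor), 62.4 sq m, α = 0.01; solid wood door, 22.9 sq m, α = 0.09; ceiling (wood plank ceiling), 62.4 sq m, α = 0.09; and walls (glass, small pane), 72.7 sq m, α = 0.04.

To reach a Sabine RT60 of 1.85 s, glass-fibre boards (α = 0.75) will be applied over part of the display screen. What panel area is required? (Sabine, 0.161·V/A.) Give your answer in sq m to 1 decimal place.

Total absorption A₁ = 20.3·0.02 + 62.4·0.01 + 22.9·0.09 + 62.4·0.09 + 72.7·0.04
  = 0.406 + 0.624 + 2.061 + 5.616 + 2.908 = 11.615 sq m sabins.
Required A₂ = 0.161·224.64/1.85 = 19.550 sabins.
ΔA needed = 19.550 − 11.615 = 7.935 sabins.
Each sq m of panel replacing the display screen adds (0.75 − 0.02) = 0.73 sabins.
Panel area = 7.935 / 0.73 = 10.9 sq m.

10.9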